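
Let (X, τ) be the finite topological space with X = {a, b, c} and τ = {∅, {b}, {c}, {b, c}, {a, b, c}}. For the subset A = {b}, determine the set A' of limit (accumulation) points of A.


A' = {a}

For each x ∈ X, list the open sets U ∈ τ with x ∈ U, then check whether U ∩ (A ∖ {x}) ≠ ∅ for every such U.
  x = a: opens ∋ x are {a, b, c}; each meets A ∖ {a}, so x IS a limit point.
  x = b: open {b} ∋ x has {b} ∩ (A ∖ {b}) = ∅, so x is NOT a limit point.
  x = c: open {c} ∋ x has {c} ∩ (A ∖ {c}) = ∅, so x is NOT a limit point.
Collecting: A' = {a}.


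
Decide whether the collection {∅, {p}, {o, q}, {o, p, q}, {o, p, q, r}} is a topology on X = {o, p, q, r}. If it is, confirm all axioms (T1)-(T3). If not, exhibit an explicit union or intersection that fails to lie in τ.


τ IS a topology on X.

Axiom (T1): ∅ ∈ τ? Yes; X ∈ τ? Yes.
Axiom (T2/T3): check pairwise unions and intersections of members of τ.
All pairwise intersections and unions checked — each lies in τ. Therefore τ satisfies (T1), (T2), (T3): it IS a topology on X.


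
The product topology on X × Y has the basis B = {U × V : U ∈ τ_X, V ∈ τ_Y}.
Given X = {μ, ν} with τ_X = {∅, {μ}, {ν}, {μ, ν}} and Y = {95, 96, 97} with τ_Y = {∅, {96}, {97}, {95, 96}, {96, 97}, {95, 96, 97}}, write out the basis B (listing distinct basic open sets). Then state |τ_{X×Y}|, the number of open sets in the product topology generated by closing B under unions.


Basis B = {∅ × ∅, {μ} × {96}, {μ} × {97}, {ν} × {96}, {ν} × {97}, {μ} × {95, 96}, {μ} × {96, 97}, {μ, ν} × {96}, {μ, ν} × {97}, {ν} × {95, 96}, {ν} × {96, 97}, {μ} × {95, 96, 97}, {ν} × {95, 96, 97}, {μ, ν} × {95, 96}, {μ, ν} × {96, 97}, {μ, ν} × {95, 96, 97}}; |τ_{X×Y}| = 36.

Enumerate products U × V with U ∈ τ_X, V ∈ τ_Y (deduplicated):
  ∅ × ∅ = {} (∅)
  {μ} × {96} = {(μ,96)}
  {μ} × {97} = {(μ,97)}
  {ν} × {96} = {(ν,96)}
  {ν} × {97} = {(ν,97)}
  {μ} × {95, 96} = {(μ,95), (μ,96)}
  {μ} × {96, 97} = {(μ,96), (μ,97)}
  {μ, ν} × {96} = {(μ,96), (ν,96)}
  {μ, ν} × {97} = {(μ,97), (ν,97)}
  {ν} × {95, 96} = {(ν,95), (ν,96)}
  {ν} × {96, 97} = {(ν,96), (ν,97)}
  {μ} × {95, 96, 97} = {(μ,95), (μ,96), (μ,97)}
  {ν} × {95, 96, 97} = {(ν,95), (ν,96), (ν,97)}
  {μ, ν} × {95, 96} = {(μ,95), (μ,96), (ν,95), (ν,96)}
  {μ, ν} × {96, 97} = {(μ,96), (μ,97), (ν,96), (ν,97)}
  {μ, ν} × {95, 96, 97} = {(μ,95), (μ,96), (μ,97), (ν,95), (ν,96), (ν,97)}
These 16 distinct sets form the basis B.
Close under arbitrary unions to get τ_{X×Y}; counting gives |τ_{X×Y}| = 36.


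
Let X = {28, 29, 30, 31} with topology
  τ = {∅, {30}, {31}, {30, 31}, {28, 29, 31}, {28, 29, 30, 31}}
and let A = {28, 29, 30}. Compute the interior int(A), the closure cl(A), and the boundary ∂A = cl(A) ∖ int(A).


int(A) = {30}, cl(A) = {28, 29, 30}, ∂A = {28, 29}.

Closed sets in (X, τ) are complements of opens:
  closed(X, τ) = {∅, {30}, {28, 29}, {28, 29, 30}, {28, 29, 31}, {28, 29, 30, 31}}.
int(A) = ⋃ {U ∈ τ : U ⊆ A}. Opens contained in A: ∅, {30}.
Taking the union of these: int(A) = {30}.
cl(A) = ⋂ {C closed : A ⊆ C}. Closed sets containing A: {28, 29, 30}, {28, 29, 30, 31}.
Intersecting these: cl(A) = {28, 29, 30}.
∂A = cl(A) ∖ int(A) = {28, 29, 30} ∖ {30} = {28, 29}.


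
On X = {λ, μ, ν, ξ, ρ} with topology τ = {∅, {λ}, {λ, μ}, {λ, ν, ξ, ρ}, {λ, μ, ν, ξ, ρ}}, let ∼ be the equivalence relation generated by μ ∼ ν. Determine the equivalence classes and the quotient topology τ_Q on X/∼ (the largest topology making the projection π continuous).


X/∼ = {[λ], [μ=ν], [ξ], [ρ]}; |τ_Q| = 3.

Equivalence classes: [λ], [μ=ν], [ξ], [ρ].
Quotient map π: X → X/∼ sends λ ↦ [λ], μ ↦ [μ=ν], ν ↦ [μ=ν], ξ ↦ [ξ], ρ ↦ [ρ].
For each subset V ⊆ X/∼, compute π^{-1}(V) ⊆ X and check whether π^{-1}(V) ∈ τ. V is open in τ_Q iff π^{-1}(V) ∈ τ.
  V = {}: π^{-1}(V) = ∅ ∈ τ ✓.
  V = {[λ]}: π^{-1}(V) = {λ} ∈ τ ✓.
  V = {[μ=ν]}: π^{-1}(V) = {μ, ν} ∉ τ ✗.
  V = {[λ], [μ=ν]}: π^{-1}(V) = {λ, μ, ν} ∉ τ ✗.
  V = {[ξ]}: π^{-1}(V) = {ξ} ∉ τ ✗.
  V = {[λ], [ξ]}: π^{-1}(V) = {λ, ξ} ∉ τ ✗.
  V = {[μ=ν], [ξ]}: π^{-1}(V) = {μ, ν, ξ} ∉ τ ✗.
  V = {[λ], [μ=ν], [ξ]}: π^{-1}(V) = {λ, μ, ν, ξ} ∉ τ ✗.
  V = {[ρ]}: π^{-1}(V) = {ρ} ∉ τ ✗.
  V = {[λ], [ρ]}: π^{-1}(V) = {λ, ρ} ∉ τ ✗.
  V = {[μ=ν], [ρ]}: π^{-1}(V) = {μ, ν, ρ} ∉ τ ✗.
  V = {[λ], [μ=ν], [ρ]}: π^{-1}(V) = {λ, μ, ν, ρ} ∉ τ ✗.
  V = {[ξ], [ρ]}: π^{-1}(V) = {ξ, ρ} ∉ τ ✗.
  V = {[λ], [ξ], [ρ]}: π^{-1}(V) = {λ, ξ, ρ} ∉ τ ✗.
  V = {[μ=ν], [ξ], [ρ]}: π^{-1}(V) = {μ, ν, ξ, ρ} ∉ τ ✗.
  V = {[λ], [μ=ν], [ξ], [ρ]}: π^{-1}(V) = {λ, μ, ν, ξ, ρ} ∈ τ ✓.
Open sets in the quotient: τ_Q = {{}, {[λ]}, {[λ], [μ=ν], [ξ], [ρ]}} (3 elements).


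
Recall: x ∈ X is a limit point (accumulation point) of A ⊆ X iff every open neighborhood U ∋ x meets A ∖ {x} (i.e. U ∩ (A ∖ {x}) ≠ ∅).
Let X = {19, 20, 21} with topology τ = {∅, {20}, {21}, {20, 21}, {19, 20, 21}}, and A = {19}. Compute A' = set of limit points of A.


A' = ∅

For each x ∈ X, list the open sets U ∈ τ with x ∈ U, then check whether U ∩ (A ∖ {x}) ≠ ∅ for every such U.
  x = 19: open {19, 20, 21} ∋ x has {19, 20, 21} ∩ (A ∖ {19}) = ∅, so x is NOT a limit point.
  x = 20: open {20} ∋ x has {20} ∩ (A ∖ {20}) = ∅, so x is NOT a limit point.
  x = 21: open {21} ∋ x has {21} ∩ (A ∖ {21}) = ∅, so x is NOT a limit point.
Collecting: A' = ∅.


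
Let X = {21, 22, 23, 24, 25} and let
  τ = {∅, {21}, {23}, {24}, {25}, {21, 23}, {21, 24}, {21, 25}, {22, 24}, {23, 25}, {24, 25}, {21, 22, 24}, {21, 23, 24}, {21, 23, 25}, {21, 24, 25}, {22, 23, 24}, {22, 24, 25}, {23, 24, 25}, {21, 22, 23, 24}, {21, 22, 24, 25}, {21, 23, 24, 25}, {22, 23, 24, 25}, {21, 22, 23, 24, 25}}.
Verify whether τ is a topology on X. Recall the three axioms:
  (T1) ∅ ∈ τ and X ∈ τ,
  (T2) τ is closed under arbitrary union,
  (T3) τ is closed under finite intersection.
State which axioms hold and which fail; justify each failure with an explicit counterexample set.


τ is NOT a topology on X.

Axiom (T1): ∅ ∈ τ? Yes; X ∈ τ? Yes.
Axiom (T2/T3): check pairwise unions and intersections of members of τ.
Counterexample for (T2): {23} ∪ {24} = {23, 24} ∉ τ. Therefore τ is NOT a topology.


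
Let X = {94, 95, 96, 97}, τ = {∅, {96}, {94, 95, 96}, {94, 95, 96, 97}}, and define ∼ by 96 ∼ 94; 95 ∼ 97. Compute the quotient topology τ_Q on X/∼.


X/∼ = {[94=96], [95=97]}; |τ_Q| = 2.

Equivalence classes: [94=96], [95=97].
Quotient map π: X → X/∼ sends 94 ↦ [94=96], 95 ↦ [95=97], 96 ↦ [94=96], 97 ↦ [95=97].
For each subset V ⊆ X/∼, compute π^{-1}(V) ⊆ X and check whether π^{-1}(V) ∈ τ. V is open in τ_Q iff π^{-1}(V) ∈ τ.
  V = {}: π^{-1}(V) = ∅ ∈ τ ✓.
  V = {[94=96]}: π^{-1}(V) = {94, 96} ∉ τ ✗.
  V = {[95=97]}: π^{-1}(V) = {95, 97} ∉ τ ✗.
  V = {[94=96], [95=97]}: π^{-1}(V) = {94, 95, 96, 97} ∈ τ ✓.
Open sets in the quotient: τ_Q = {{}, {[94=96], [95=97]}} (2 elements).


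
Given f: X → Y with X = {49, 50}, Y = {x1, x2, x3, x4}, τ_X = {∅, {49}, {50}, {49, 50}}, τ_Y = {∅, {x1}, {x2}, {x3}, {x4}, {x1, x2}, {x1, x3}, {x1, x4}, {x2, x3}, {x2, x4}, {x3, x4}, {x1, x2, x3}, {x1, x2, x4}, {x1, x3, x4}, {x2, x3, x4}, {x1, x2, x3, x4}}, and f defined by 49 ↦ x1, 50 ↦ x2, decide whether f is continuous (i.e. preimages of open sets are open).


f IS continuous.

Compute f^{-1}(U) for each U ∈ τ_Y:
  U = ∅: f^{-1}(U) = ∅ ∈ τ_X ✓.
  U = {x1}: f^{-1}(U) = {49} ∈ τ_X ✓.
  U = {x2}: f^{-1}(U) = {50} ∈ τ_X ✓.
  U = {x3}: f^{-1}(U) = ∅ ∈ τ_X ✓.
  U = {x4}: f^{-1}(U) = ∅ ∈ τ_X ✓.
  U = {x1, x2}: f^{-1}(U) = {49, 50} ∈ τ_X ✓.
  U = {x1, x3}: f^{-1}(U) = {49} ∈ τ_X ✓.
  U = {x1, x4}: f^{-1}(U) = {49} ∈ τ_X ✓.
  U = {x2, x3}: f^{-1}(U) = {50} ∈ τ_X ✓.
  U = {x2, x4}: f^{-1}(U) = {50} ∈ τ_X ✓.
  U = {x3, x4}: f^{-1}(U) = ∅ ∈ τ_X ✓.
  U = {x1, x2, x3}: f^{-1}(U) = {49, 50} ∈ τ_X ✓.
  U = {x1, x2, x4}: f^{-1}(U) = {49, 50} ∈ τ_X ✓.
  U = {x1, x3, x4}: f^{-1}(U) = {49} ∈ τ_X ✓.
  U = {x2, x3, x4}: f^{-1}(U) = {50} ∈ τ_X ✓.
  U = {x1, x2, x3, x4}: f^{-1}(U) = {49, 50} ∈ τ_X ✓.
Every preimage lies in τ_X, so f IS continuous.


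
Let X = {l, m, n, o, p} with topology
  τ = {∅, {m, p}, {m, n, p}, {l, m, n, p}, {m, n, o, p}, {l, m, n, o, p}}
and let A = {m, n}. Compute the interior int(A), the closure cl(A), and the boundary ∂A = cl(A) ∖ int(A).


int(A) = ∅, cl(A) = {l, m, n, o, p}, ∂A = {l, m, n, o, p}.

Closed sets in (X, τ) are complements of opens:
  closed(X, τ) = {∅, {l}, {o}, {l, o}, {l, n, o}, {l, m, n, o, p}}.
int(A) = ⋃ {U ∈ τ : U ⊆ A}. Opens contained in A: ∅.
Taking the union of these: int(A) = ∅.
cl(A) = ⋂ {C closed : A ⊆ C}. Closed sets containing A: {l, m, n, o, p}.
Intersecting these: cl(A) = {l, m, n, o, p}.
∂A = cl(A) ∖ int(A) = {l, m, n, o, p} ∖ ∅ = {l, m, n, o, p}.


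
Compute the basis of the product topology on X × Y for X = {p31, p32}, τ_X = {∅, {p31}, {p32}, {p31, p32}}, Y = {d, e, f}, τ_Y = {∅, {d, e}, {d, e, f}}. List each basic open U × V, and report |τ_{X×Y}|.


Basis B = {∅ × ∅, {p31} × {d, e}, {p32} × {d, e}, {p31} × {d, e, f}, {p32} × {d, e, f}, {p31, p32} × {d, e}, {p31, p32} × {d, e, f}}; |τ_{X×Y}| = 9.

Enumerate products U × V with U ∈ τ_X, V ∈ τ_Y (deduplicated):
  ∅ × ∅ = {} (∅)
  {p31} × {d, e} = {(p31,d), (p31,e)}
  {p32} × {d, e} = {(p32,d), (p32,e)}
  {p31} × {d, e, f} = {(p31,d), (p31,e), (p31,f)}
  {p32} × {d, e, f} = {(p32,d), (p32,e), (p32,f)}
  {p31, p32} × {d, e} = {(p31,d), (p31,e), (p32,d), (p32,e)}
  {p31, p32} × {d, e, f} = {(p31,d), (p31,e), (p31,f), (p32,d), (p32,e), (p32,f)}
These 7 distinct sets form the basis B.
Close under arbitrary unions to get τ_{X×Y}; counting gives |τ_{X×Y}| = 9.


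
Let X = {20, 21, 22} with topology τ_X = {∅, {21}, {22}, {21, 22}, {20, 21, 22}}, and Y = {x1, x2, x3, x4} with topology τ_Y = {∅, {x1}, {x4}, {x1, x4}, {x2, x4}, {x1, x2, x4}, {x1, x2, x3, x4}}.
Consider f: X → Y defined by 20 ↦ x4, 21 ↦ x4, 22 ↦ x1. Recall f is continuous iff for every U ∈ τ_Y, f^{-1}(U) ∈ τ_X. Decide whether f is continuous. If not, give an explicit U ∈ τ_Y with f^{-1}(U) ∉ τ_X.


f is NOT continuous.

Compute f^{-1}(U) for each U ∈ τ_Y:
  U = ∅: f^{-1}(U) = ∅ ∈ τ_X ✓.
  U = {x1}: f^{-1}(U) = {22} ∈ τ_X ✓.
  U = {x4}: f^{-1}(U) = {20, 21} ∉ τ_X ✗.
  U = {x1, x4}: f^{-1}(U) = {20, 21, 22} ∈ τ_X ✓.
  U = {x2, x4}: f^{-1}(U) = {20, 21} ∉ τ_X ✗.
  U = {x1, x2, x4}: f^{-1}(U) = {20, 21, 22} ∈ τ_X ✓.
  U = {x1, x2, x3, x4}: f^{-1}(U) = {20, 21, 22} ∈ τ_X ✓.
Found U = {x4} with f^{-1}(U) = {20, 21} not in τ_X. Therefore f is NOT continuous.


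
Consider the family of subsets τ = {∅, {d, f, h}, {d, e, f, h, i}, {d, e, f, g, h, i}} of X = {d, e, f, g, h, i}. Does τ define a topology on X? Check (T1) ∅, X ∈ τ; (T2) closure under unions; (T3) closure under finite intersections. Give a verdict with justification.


τ IS a topology on X.

Axiom (T1): ∅ ∈ τ? Yes; X ∈ τ? Yes.
Axiom (T2/T3): check pairwise unions and intersections of members of τ.
All pairwise intersections and unions checked — each lies in τ. Therefore τ satisfies (T1), (T2), (T3): it IS a topology on X.


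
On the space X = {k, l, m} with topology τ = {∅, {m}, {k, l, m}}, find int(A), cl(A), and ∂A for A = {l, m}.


int(A) = {m}, cl(A) = {k, l, m}, ∂A = {k, l}.

Closed sets in (X, τ) are complements of opens:
  closed(X, τ) = {∅, {k, l}, {k, l, m}}.
int(A) = ⋃ {U ∈ τ : U ⊆ A}. Opens contained in A: ∅, {m}.
Taking the union of these: int(A) = {m}.
cl(A) = ⋂ {C closed : A ⊆ C}. Closed sets containing A: {k, l, m}.
Intersecting these: cl(A) = {k, l, m}.
∂A = cl(A) ∖ int(A) = {k, l, m} ∖ {m} = {k, l}.


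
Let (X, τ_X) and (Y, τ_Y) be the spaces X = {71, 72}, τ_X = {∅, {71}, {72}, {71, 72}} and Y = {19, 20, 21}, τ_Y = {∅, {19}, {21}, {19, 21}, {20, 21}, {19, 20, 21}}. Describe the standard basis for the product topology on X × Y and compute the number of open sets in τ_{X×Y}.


Basis B = {∅ × ∅, {71} × {19}, {71} × {21}, {72} × {19}, {72} × {21}, {71} × {19, 21}, {71, 72} × {19}, {71} × {20, 21}, {71, 72} × {21}, {72} × {19, 21}, {72} × {20, 21}, {71} × {19, 20, 21}, {72} × {19, 20, 21}, {71, 72} × {19, 21}, {71, 72} × {20, 21}, {71, 72} × {19, 20, 21}}; |τ_{X×Y}| = 36.

Enumerate products U × V with U ∈ τ_X, V ∈ τ_Y (deduplicated):
  ∅ × ∅ = {} (∅)
  {71} × {19} = {(71,19)}
  {71} × {21} = {(71,21)}
  {72} × {19} = {(72,19)}
  {72} × {21} = {(72,21)}
  {71} × {19, 21} = {(71,19), (71,21)}
  {71, 72} × {19} = {(71,19), (72,19)}
  {71} × {20, 21} = {(71,20), (71,21)}
  {71, 72} × {21} = {(71,21), (72,21)}
  {72} × {19, 21} = {(72,19), (72,21)}
  {72} × {20, 21} = {(72,20), (72,21)}
  {71} × {19, 20, 21} = {(71,19), (71,20), (71,21)}
  {72} × {19, 20, 21} = {(72,19), (72,20), (72,21)}
  {71, 72} × {19, 21} = {(71,19), (71,21), (72,19), (72,21)}
  {71, 72} × {20, 21} = {(71,20), (71,21), (72,20), (72,21)}
  {71, 72} × {19, 20, 21} = {(71,19), (71,20), (71,21), (72,19), (72,20), (72,21)}
These 16 distinct sets form the basis B.
Close under arbitrary unions to get τ_{X×Y}; counting gives |τ_{X×Y}| = 36.


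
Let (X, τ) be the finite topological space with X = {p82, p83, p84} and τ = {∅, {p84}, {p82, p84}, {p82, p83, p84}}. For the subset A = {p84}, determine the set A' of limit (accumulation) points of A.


A' = {p82, p83}

For each x ∈ X, list the open sets U ∈ τ with x ∈ U, then check whether U ∩ (A ∖ {x}) ≠ ∅ for every such U.
  x = p82: opens ∋ x are {p82, p84}, {p82, p83, p84}; each meets A ∖ {p82}, so x IS a limit point.
  x = p83: opens ∋ x are {p82, p83, p84}; each meets A ∖ {p83}, so x IS a limit point.
  x = p84: open {p84} ∋ x has {p84} ∩ (A ∖ {p84}) = ∅, so x is NOT a limit point.
Collecting: A' = {p82, p83}.


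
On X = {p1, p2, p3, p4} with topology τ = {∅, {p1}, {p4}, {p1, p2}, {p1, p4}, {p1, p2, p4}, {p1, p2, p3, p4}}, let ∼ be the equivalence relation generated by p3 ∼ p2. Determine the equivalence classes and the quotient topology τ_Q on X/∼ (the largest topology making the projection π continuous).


X/∼ = {[p1], [p2=p3], [p4]}; |τ_Q| = 5.

Equivalence classes: [p1], [p2=p3], [p4].
Quotient map π: X → X/∼ sends p1 ↦ [p1], p2 ↦ [p2=p3], p3 ↦ [p2=p3], p4 ↦ [p4].
For each subset V ⊆ X/∼, compute π^{-1}(V) ⊆ X and check whether π^{-1}(V) ∈ τ. V is open in τ_Q iff π^{-1}(V) ∈ τ.
  V = {}: π^{-1}(V) = ∅ ∈ τ ✓.
  V = {[p1]}: π^{-1}(V) = {p1} ∈ τ ✓.
  V = {[p2=p3]}: π^{-1}(V) = {p2, p3} ∉ τ ✗.
  V = {[p1], [p2=p3]}: π^{-1}(V) = {p1, p2, p3} ∉ τ ✗.
  V = {[p4]}: π^{-1}(V) = {p4} ∈ τ ✓.
  V = {[p1], [p4]}: π^{-1}(V) = {p1, p4} ∈ τ ✓.
  V = {[p2=p3], [p4]}: π^{-1}(V) = {p2, p3, p4} ∉ τ ✗.
  V = {[p1], [p2=p3], [p4]}: π^{-1}(V) = {p1, p2, p3, p4} ∈ τ ✓.
Open sets in the quotient: τ_Q = {{}, {[p1]}, {[p4]}, {[p1], [p4]}, {[p1], [p2=p3], [p4]}} (5 elements).


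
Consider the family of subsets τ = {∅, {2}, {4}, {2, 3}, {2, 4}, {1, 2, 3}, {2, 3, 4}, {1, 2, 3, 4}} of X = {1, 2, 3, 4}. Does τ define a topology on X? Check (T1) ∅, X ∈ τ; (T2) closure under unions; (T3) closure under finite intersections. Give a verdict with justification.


τ IS a topology on X.

Axiom (T1): ∅ ∈ τ? Yes; X ∈ τ? Yes.
Axiom (T2/T3): check pairwise unions and intersections of members of τ.
All pairwise intersections and unions checked — each lies in τ. Therefore τ satisfies (T1), (T2), (T3): it IS a topology on X.


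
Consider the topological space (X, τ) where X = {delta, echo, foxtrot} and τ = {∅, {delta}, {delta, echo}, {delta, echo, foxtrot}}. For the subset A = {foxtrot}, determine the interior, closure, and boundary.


int(A) = ∅, cl(A) = {foxtrot}, ∂A = {foxtrot}.

Closed sets in (X, τ) are complements of opens:
  closed(X, τ) = {∅, {foxtrot}, {echo, foxtrot}, {delta, echo, foxtrot}}.
int(A) = ⋃ {U ∈ τ : U ⊆ A}. Opens contained in A: ∅.
Taking the union of these: int(A) = ∅.
cl(A) = ⋂ {C closed : A ⊆ C}. Closed sets containing A: {foxtrot}, {echo, foxtrot}, {delta, echo, foxtrot}.
Intersecting these: cl(A) = {foxtrot}.
∂A = cl(A) ∖ int(A) = {foxtrot} ∖ ∅ = {foxtrot}.


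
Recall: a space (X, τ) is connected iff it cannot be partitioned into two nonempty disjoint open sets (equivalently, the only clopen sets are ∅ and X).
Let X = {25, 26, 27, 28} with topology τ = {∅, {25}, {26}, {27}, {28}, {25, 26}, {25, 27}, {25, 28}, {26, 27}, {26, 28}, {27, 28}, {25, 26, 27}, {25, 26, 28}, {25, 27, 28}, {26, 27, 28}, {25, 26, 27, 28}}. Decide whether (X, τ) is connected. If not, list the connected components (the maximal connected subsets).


(X, τ) is disconnected; components = [{25}, {26}, {27}, {28}].

Find clopen sets (U ∈ τ with X ∖ U ∈ τ):
  U = ∅, X ∖ U = {25, 26, 27, 28} — both open, so U is clopen.
  U = {25}, X ∖ U = {26, 27, 28} — both open, so U is clopen.
  U = {26}, X ∖ U = {25, 27, 28} — both open, so U is clopen.
  U = {27}, X ∖ U = {25, 26, 28} — both open, so U is clopen.
  U = {28}, X ∖ U = {25, 26, 27} — both open, so U is clopen.
  U = {25, 26}, X ∖ U = {27, 28} — both open, so U is clopen.
  U = {25, 27}, X ∖ U = {26, 28} — both open, so U is clopen.
  U = {25, 28}, X ∖ U = {26, 27} — both open, so U is clopen.
  U = {26, 27}, X ∖ U = {25, 28} — both open, so U is clopen.
  U = {26, 28}, X ∖ U = {25, 27} — both open, so U is clopen.
  U = {27, 28}, X ∖ U = {25, 26} — both open, so U is clopen.
  U = {25, 26, 27}, X ∖ U = {28} — both open, so U is clopen.
  U = {25, 26, 28}, X ∖ U = {27} — both open, so U is clopen.
  U = {25, 27, 28}, X ∖ U = {26} — both open, so U is clopen.
  U = {26, 27, 28}, X ∖ U = {25} — both open, so U is clopen.
  U = {25, 26, 27, 28}, X ∖ U = ∅ — both open, so U is clopen.
Nontrivial clopen(s) exist: e.g. {25, 27, 28}. So (X, τ) is disconnected.
Compute connected components by grouping points that agree on all clopens:
  component: {25}
  component: {26}
  component: {27}
  component: {28}


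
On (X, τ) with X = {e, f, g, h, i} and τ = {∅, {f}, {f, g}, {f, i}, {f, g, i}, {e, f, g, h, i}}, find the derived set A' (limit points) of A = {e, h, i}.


A' = {e, h}

For each x ∈ X, list the open sets U ∈ τ with x ∈ U, then check whether U ∩ (A ∖ {x}) ≠ ∅ for every such U.
  x = e: opens ∋ x are {e, f, g, h, i}; each meets A ∖ {e}, so x IS a limit point.
  x = f: open {f} ∋ x has {f} ∩ (A ∖ {f}) = ∅, so x is NOT a limit point.
  x = g: open {f, g} ∋ x has {f, g} ∩ (A ∖ {g}) = ∅, so x is NOT a limit point.
  x = h: opens ∋ x are {e, f, g, h, i}; each meets A ∖ {h}, so x IS a limit point.
  x = i: open {f, i} ∋ x has {f, i} ∩ (A ∖ {i}) = ∅, so x is NOT a limit point.
Collecting: A' = {e, h}.


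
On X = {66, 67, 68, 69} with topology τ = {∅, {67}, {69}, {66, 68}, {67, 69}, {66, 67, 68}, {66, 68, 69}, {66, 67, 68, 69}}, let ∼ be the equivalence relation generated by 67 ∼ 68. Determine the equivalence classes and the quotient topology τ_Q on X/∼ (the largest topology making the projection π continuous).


X/∼ = {[66], [67=68], [69]}; |τ_Q| = 4.

Equivalence classes: [66], [67=68], [69].
Quotient map π: X → X/∼ sends 66 ↦ [66], 67 ↦ [67=68], 68 ↦ [67=68], 69 ↦ [69].
For each subset V ⊆ X/∼, compute π^{-1}(V) ⊆ X and check whether π^{-1}(V) ∈ τ. V is open in τ_Q iff π^{-1}(V) ∈ τ.
  V = {}: π^{-1}(V) = ∅ ∈ τ ✓.
  V = {[66]}: π^{-1}(V) = {66} ∉ τ ✗.
  V = {[67=68]}: π^{-1}(V) = {67, 68} ∉ τ ✗.
  V = {[66], [67=68]}: π^{-1}(V) = {66, 67, 68} ∈ τ ✓.
  V = {[69]}: π^{-1}(V) = {69} ∈ τ ✓.
  V = {[66], [69]}: π^{-1}(V) = {66, 69} ∉ τ ✗.
  V = {[67=68], [69]}: π^{-1}(V) = {67, 68, 69} ∉ τ ✗.
  V = {[66], [67=68], [69]}: π^{-1}(V) = {66, 67, 68, 69} ∈ τ ✓.
Open sets in the quotient: τ_Q = {{}, {[66], [67=68]}, {[69]}, {[66], [67=68], [69]}} (4 elements).


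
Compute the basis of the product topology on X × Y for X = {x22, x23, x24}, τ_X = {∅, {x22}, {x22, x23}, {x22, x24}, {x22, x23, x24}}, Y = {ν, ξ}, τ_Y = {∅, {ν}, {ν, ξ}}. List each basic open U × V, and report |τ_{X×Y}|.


Basis B = {∅ × ∅, {x22} × {ν}, {x22} × {ν, ξ}, {x22, x23} × {ν}, {x22, x24} × {ν}, {x22, x23, x24} × {ν}, {x22, x23} × {ν, ξ}, {x22, x24} × {ν, ξ}, {x22, x23, x24} × {ν, ξ}}; |τ_{X×Y}| = 14.

Enumerate products U × V with U ∈ τ_X, V ∈ τ_Y (deduplicated):
  ∅ × ∅ = {} (∅)
  {x22} × {ν} = {(x22,ν)}
  {x22} × {ν, ξ} = {(x22,ν), (x22,ξ)}
  {x22, x23} × {ν} = {(x22,ν), (x23,ν)}
  {x22, x24} × {ν} = {(x22,ν), (x24,ν)}
  {x22, x23, x24} × {ν} = {(x22,ν), (x23,ν), (x24,ν)}
  {x22, x23} × {ν, ξ} = {(x22,ν), (x22,ξ), (x23,ν), (x23,ξ)}
  {x22, x24} × {ν, ξ} = {(x22,ν), (x22,ξ), (x24,ν), (x24,ξ)}
  {x22, x23, x24} × {ν, ξ} = {(x22,ν), (x22,ξ), (x23,ν), (x23,ξ), (x24,ν), (x24,ξ)}
These 9 distinct sets form the basis B.
Close under arbitrary unions to get τ_{X×Y}; counting gives |τ_{X×Y}| = 14.


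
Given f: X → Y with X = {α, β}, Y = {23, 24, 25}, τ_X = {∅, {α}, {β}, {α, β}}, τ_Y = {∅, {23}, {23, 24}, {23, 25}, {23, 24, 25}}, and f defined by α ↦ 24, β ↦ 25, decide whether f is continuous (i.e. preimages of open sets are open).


f IS continuous.

Compute f^{-1}(U) for each U ∈ τ_Y:
  U = ∅: f^{-1}(U) = ∅ ∈ τ_X ✓.
  U = {23}: f^{-1}(U) = ∅ ∈ τ_X ✓.
  U = {23, 24}: f^{-1}(U) = {α} ∈ τ_X ✓.
  U = {23, 25}: f^{-1}(U) = {β} ∈ τ_X ✓.
  U = {23, 24, 25}: f^{-1}(U) = {α, β} ∈ τ_X ✓.
Every preimage lies in τ_X, so f IS continuous.


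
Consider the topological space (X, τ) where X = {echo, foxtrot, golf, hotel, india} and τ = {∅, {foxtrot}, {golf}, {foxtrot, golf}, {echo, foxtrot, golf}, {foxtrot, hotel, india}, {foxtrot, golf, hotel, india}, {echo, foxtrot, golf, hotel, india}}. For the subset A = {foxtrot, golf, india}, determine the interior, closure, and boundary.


int(A) = {foxtrot, golf}, cl(A) = {echo, foxtrot, golf, hotel, india}, ∂A = {echo, hotel, india}.

Closed sets in (X, τ) are complements of opens:
  closed(X, τ) = {∅, {echo}, {echo, golf}, {hotel, india}, {echo, hotel, india}, {echo, foxtrot, hotel, india}, {echo, golf, hotel, india}, {echo, foxtrot, golf, hotel, india}}.
int(A) = ⋃ {U ∈ τ : U ⊆ A}. Opens contained in A: ∅, {foxtrot}, {golf}, {foxtrot, golf}.
Taking the union of these: int(A) = {foxtrot, golf}.
cl(A) = ⋂ {C closed : A ⊆ C}. Closed sets containing A: {echo, foxtrot, golf, hotel, india}.
Intersecting these: cl(A) = {echo, foxtrot, golf, hotel, india}.
∂A = cl(A) ∖ int(A) = {echo, foxtrot, golf, hotel, india} ∖ {foxtrot, golf} = {echo, hotel, india}.


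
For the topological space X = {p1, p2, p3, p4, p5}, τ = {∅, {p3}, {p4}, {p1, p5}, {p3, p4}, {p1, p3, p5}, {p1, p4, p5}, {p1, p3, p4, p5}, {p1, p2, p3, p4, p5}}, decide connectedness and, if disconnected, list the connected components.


(X, τ) is connected.

Find clopen sets (U ∈ τ with X ∖ U ∈ τ):
  U = ∅, X ∖ U = {p1, p2, p3, p4, p5} — both open, so U is clopen.
  U = {p1, p2, p3, p4, p5}, X ∖ U = ∅ — both open, so U is clopen.
Only trivial clopens (∅ and X) exist, so (X, τ) is connected.
Compute connected components by grouping points that agree on all clopens:
  component: {p1, p2, p3, p4, p5}


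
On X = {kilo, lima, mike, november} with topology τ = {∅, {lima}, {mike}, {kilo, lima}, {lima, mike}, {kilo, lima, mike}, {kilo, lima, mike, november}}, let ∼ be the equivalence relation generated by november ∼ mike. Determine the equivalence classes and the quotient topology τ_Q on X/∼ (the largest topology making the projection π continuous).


X/∼ = {[kilo], [lima], [mike=november]}; |τ_Q| = 4.

Equivalence classes: [kilo], [lima], [mike=november].
Quotient map π: X → X/∼ sends kilo ↦ [kilo], lima ↦ [lima], mike ↦ [mike=november], november ↦ [mike=november].
For each subset V ⊆ X/∼, compute π^{-1}(V) ⊆ X and check whether π^{-1}(V) ∈ τ. V is open in τ_Q iff π^{-1}(V) ∈ τ.
  V = {}: π^{-1}(V) = ∅ ∈ τ ✓.
  V = {[kilo]}: π^{-1}(V) = {kilo} ∉ τ ✗.
  V = {[lima]}: π^{-1}(V) = {lima} ∈ τ ✓.
  V = {[kilo], [lima]}: π^{-1}(V) = {kilo, lima} ∈ τ ✓.
  V = {[mike=november]}: π^{-1}(V) = {mike, november} ∉ τ ✗.
  V = {[kilo], [mike=november]}: π^{-1}(V) = {kilo, mike, november} ∉ τ ✗.
  V = {[lima], [mike=november]}: π^{-1}(V) = {lima, mike, november} ∉ τ ✗.
  V = {[kilo], [lima], [mike=november]}: π^{-1}(V) = {kilo, lima, mike, november} ∈ τ ✓.
Open sets in the quotient: τ_Q = {{}, {[lima]}, {[kilo], [lima]}, {[kilo], [lima], [mike=november]}} (4 elements).


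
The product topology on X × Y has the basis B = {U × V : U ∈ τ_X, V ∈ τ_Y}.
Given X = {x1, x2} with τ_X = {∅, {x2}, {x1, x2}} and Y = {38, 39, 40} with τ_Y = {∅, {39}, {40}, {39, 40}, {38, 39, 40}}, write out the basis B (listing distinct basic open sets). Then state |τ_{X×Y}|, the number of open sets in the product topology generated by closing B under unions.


Basis B = {∅ × ∅, {x2} × {39}, {x2} × {40}, {x1, x2} × {39}, {x1, x2} × {40}, {x2} × {39, 40}, {x2} × {38, 39, 40}, {x1, x2} × {39, 40}, {x1, x2} × {38, 39, 40}}; |τ_{X×Y}| = 14.

Enumerate products U × V with U ∈ τ_X, V ∈ τ_Y (deduplicated):
  ∅ × ∅ = {} (∅)
  {x2} × {39} = {(x2,39)}
  {x2} × {40} = {(x2,40)}
  {x1, x2} × {39} = {(x1,39), (x2,39)}
  {x1, x2} × {40} = {(x1,40), (x2,40)}
  {x2} × {39, 40} = {(x2,39), (x2,40)}
  {x2} × {38, 39, 40} = {(x2,38), (x2,39), (x2,40)}
  {x1, x2} × {39, 40} = {(x1,39), (x1,40), (x2,39), (x2,40)}
  {x1, x2} × {38, 39, 40} = {(x1,38), (x1,39), (x1,40), (x2,38), (x2,39), (x2,40)}
These 9 distinct sets form the basis B.
Close under arbitrary unions to get τ_{X×Y}; counting gives |τ_{X×Y}| = 14.


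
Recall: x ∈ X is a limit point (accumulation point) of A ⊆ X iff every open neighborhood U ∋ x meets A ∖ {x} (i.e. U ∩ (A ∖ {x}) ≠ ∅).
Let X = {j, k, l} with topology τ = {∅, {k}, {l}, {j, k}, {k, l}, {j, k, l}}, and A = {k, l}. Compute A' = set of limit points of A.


A' = {j}

For each x ∈ X, list the open sets U ∈ τ with x ∈ U, then check whether U ∩ (A ∖ {x}) ≠ ∅ for every such U.
  x = j: opens ∋ x are {j, k}, {j, k, l}; each meets A ∖ {j}, so x IS a limit point.
  x = k: open {k} ∋ x has {k} ∩ (A ∖ {k}) = ∅, so x is NOT a limit point.
  x = l: open {l} ∋ x has {l} ∩ (A ∖ {l}) = ∅, so x is NOT a limit point.
Collecting: A' = {j}.


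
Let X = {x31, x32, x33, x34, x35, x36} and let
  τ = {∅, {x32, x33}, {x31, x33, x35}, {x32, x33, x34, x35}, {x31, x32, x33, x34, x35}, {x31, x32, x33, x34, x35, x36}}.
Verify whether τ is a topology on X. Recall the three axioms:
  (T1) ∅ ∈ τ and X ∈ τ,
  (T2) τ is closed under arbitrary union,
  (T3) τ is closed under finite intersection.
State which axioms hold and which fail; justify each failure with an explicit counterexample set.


τ is NOT a topology on X.

Axiom (T1): ∅ ∈ τ? Yes; X ∈ τ? Yes.
Axiom (T2/T3): check pairwise unions and intersections of members of τ.
Counterexample for (T3): {x32, x33} ∩ {x31, x33, x35} = {x33} ∉ τ. Therefore τ is NOT a topology.


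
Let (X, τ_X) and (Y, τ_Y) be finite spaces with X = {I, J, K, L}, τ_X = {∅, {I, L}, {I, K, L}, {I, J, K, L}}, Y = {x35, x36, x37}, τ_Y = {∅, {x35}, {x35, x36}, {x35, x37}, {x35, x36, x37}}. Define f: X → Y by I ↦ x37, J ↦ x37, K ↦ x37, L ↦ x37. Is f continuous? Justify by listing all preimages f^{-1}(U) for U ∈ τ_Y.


f IS continuous.

Compute f^{-1}(U) for each U ∈ τ_Y:
  U = ∅: f^{-1}(U) = ∅ ∈ τ_X ✓.
  U = {x35}: f^{-1}(U) = ∅ ∈ τ_X ✓.
  U = {x35, x36}: f^{-1}(U) = ∅ ∈ τ_X ✓.
  U = {x35, x37}: f^{-1}(U) = {I, J, K, L} ∈ τ_X ✓.
  U = {x35, x36, x37}: f^{-1}(U) = {I, J, K, L} ∈ τ_X ✓.
Every preimage lies in τ_X, so f IS continuous.


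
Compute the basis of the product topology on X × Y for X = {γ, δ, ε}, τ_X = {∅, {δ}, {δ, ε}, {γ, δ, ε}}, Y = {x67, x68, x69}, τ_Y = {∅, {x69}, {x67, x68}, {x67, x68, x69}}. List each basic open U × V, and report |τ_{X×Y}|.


Basis B = {∅ × ∅, {δ} × {x69}, {δ} × {x67, x68}, {δ, ε} × {x69}, {γ, δ, ε} × {x69}, {δ} × {x67, x68, x69}, {δ, ε} × {x67, x68}, {γ, δ, ε} × {x67, x68}, {δ, ε} × {x67, x68, x69}, {γ, δ, ε} × {x67, x68, x69}}; |τ_{X×Y}| = 16.

Enumerate products U × V with U ∈ τ_X, V ∈ τ_Y (deduplicated):
  ∅ × ∅ = {} (∅)
  {δ} × {x69} = {(δ,x69)}
  {δ} × {x67, x68} = {(δ,x67), (δ,x68)}
  {δ, ε} × {x69} = {(δ,x69), (ε,x69)}
  {γ, δ, ε} × {x69} = {(γ,x69), (δ,x69), (ε,x69)}
  {δ} × {x67, x68, x69} = {(δ,x67), (δ,x68), (δ,x69)}
  {δ, ε} × {x67, x68} = {(δ,x67), (δ,x68), (ε,x67), (ε,x68)}
  {γ, δ, ε} × {x67, x68} = {(γ,x67), (γ,x68), (δ,x67), (δ,x68), (ε,x67), (ε,x68)}
  {δ, ε} × {x67, x68, x69} = {(δ,x67), (δ,x68), (δ,x69), (ε,x67), (ε,x68), (ε,x69)}
  {γ, δ, ε} × {x67, x68, x69} = {(γ,x67), (γ,x68), (γ,x69), (δ,x67), (δ,x68), (δ,x69), (ε,x67), (ε,x68), (ε,x69)}
These 10 distinct sets form the basis B.
Close under arbitrary unions to get τ_{X×Y}; counting gives |τ_{X×Y}| = 16.


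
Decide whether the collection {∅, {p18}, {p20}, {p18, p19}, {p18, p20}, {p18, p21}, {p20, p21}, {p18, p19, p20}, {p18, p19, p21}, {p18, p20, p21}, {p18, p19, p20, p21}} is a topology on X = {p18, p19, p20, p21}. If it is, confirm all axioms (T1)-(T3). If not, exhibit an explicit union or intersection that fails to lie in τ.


τ is NOT a topology on X.

Axiom (T1): ∅ ∈ τ? Yes; X ∈ τ? Yes.
Axiom (T2/T3): check pairwise unions and intersections of members of τ.
Counterexample for (T3): {p18, p21} ∩ {p20, p21} = {p21} ∉ τ. Therefore τ is NOT a topology.


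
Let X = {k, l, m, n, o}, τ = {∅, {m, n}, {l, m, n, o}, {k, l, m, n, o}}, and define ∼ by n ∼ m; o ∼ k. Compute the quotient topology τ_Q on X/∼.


X/∼ = {[k=o], [l], [m=n]}; |τ_Q| = 3.

Equivalence classes: [k=o], [l], [m=n].
Quotient map π: X → X/∼ sends k ↦ [k=o], l ↦ [l], m ↦ [m=n], n ↦ [m=n], o ↦ [k=o].
For each subset V ⊆ X/∼, compute π^{-1}(V) ⊆ X and check whether π^{-1}(V) ∈ τ. V is open in τ_Q iff π^{-1}(V) ∈ τ.
  V = {}: π^{-1}(V) = ∅ ∈ τ ✓.
  V = {[k=o]}: π^{-1}(V) = {k, o} ∉ τ ✗.
  V = {[l]}: π^{-1}(V) = {l} ∉ τ ✗.
  V = {[k=o], [l]}: π^{-1}(V) = {k, l, o} ∉ τ ✗.
  V = {[m=n]}: π^{-1}(V) = {m, n} ∈ τ ✓.
  V = {[k=o], [m=n]}: π^{-1}(V) = {k, m, n, o} ∉ τ ✗.
  V = {[l], [m=n]}: π^{-1}(V) = {l, m, n} ∉ τ ✗.
  V = {[k=o], [l], [m=n]}: π^{-1}(V) = {k, l, m, n, o} ∈ τ ✓.
Open sets in the quotient: τ_Q = {{}, {[m=n]}, {[k=o], [l], [m=n]}} (3 elements).


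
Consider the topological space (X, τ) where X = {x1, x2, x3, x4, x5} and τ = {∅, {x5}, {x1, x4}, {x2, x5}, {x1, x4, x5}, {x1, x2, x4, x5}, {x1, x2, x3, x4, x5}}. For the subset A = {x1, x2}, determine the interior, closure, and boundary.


int(A) = ∅, cl(A) = {x1, x2, x3, x4}, ∂A = {x1, x2, x3, x4}.

Closed sets in (X, τ) are complements of opens:
  closed(X, τ) = {∅, {x3}, {x2, x3}, {x1, x3, x4}, {x2, x3, x5}, {x1, x2, x3, x4}, {x1, x2, x3, x4, x5}}.
int(A) = ⋃ {U ∈ τ : U ⊆ A}. Opens contained in A: ∅.
Taking the union of these: int(A) = ∅.
cl(A) = ⋂ {C closed : A ⊆ C}. Closed sets containing A: {x1, x2, x3, x4}, {x1, x2, x3, x4, x5}.
Intersecting these: cl(A) = {x1, x2, x3, x4}.
∂A = cl(A) ∖ int(A) = {x1, x2, x3, x4} ∖ ∅ = {x1, x2, x3, x4}.


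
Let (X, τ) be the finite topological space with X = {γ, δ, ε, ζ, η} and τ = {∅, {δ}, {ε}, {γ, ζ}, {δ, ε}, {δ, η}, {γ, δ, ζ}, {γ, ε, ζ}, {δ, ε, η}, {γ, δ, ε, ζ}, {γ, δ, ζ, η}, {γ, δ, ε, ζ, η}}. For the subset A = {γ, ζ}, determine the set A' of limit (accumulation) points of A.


A' = {γ, ζ}

For each x ∈ X, list the open sets U ∈ τ with x ∈ U, then check whether U ∩ (A ∖ {x}) ≠ ∅ for every such U.
  x = γ: opens ∋ x are {γ, ζ}, {γ, δ, ζ}, {γ, ε, ζ}, {γ, δ, ε, ζ}, {γ, δ, ζ, η}, {γ, δ, ε, ζ, η}; each meets A ∖ {γ}, so x IS a limit point.
  x = δ: open {δ} ∋ x has {δ} ∩ (A ∖ {δ}) = ∅, so x is NOT a limit point.
  x = ε: open {ε} ∋ x has {ε} ∩ (A ∖ {ε}) = ∅, so x is NOT a limit point.
  x = ζ: opens ∋ x are {γ, ζ}, {γ, δ, ζ}, {γ, ε, ζ}, {γ, δ, ε, ζ}, {γ, δ, ζ, η}, {γ, δ, ε, ζ, η}; each meets A ∖ {ζ}, so x IS a limit point.
  x = η: open {δ, η} ∋ x has {δ, η} ∩ (A ∖ {η}) = ∅, so x is NOT a limit point.
Collecting: A' = {γ, ζ}.


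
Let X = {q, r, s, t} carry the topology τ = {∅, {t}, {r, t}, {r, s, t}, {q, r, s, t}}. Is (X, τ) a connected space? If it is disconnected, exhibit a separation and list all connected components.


(X, τ) is connected.

Find clopen sets (U ∈ τ with X ∖ U ∈ τ):
  U = ∅, X ∖ U = {q, r, s, t} — both open, so U is clopen.
  U = {q, r, s, t}, X ∖ U = ∅ — both open, so U is clopen.
Only trivial clopens (∅ and X) exist, so (X, τ) is connected.
Compute connected components by grouping points that agree on all clopens:
  component: {q, r, s, t}


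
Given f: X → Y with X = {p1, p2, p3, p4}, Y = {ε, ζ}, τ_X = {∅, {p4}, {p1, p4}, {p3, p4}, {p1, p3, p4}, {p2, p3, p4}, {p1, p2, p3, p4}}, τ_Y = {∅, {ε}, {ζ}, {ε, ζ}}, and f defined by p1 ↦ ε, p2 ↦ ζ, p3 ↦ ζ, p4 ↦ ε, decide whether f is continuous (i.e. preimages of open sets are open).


f is NOT continuous.

Compute f^{-1}(U) for each U ∈ τ_Y:
  U = ∅: f^{-1}(U) = ∅ ∈ τ_X ✓.
  U = {ε}: f^{-1}(U) = {p1, p4} ∈ τ_X ✓.
  U = {ζ}: f^{-1}(U) = {p2, p3} ∉ τ_X ✗.
  U = {ε, ζ}: f^{-1}(U) = {p1, p2, p3, p4} ∈ τ_X ✓.
Found U = {ζ} with f^{-1}(U) = {p2, p3} not in τ_X. Therefore f is NOT continuous.


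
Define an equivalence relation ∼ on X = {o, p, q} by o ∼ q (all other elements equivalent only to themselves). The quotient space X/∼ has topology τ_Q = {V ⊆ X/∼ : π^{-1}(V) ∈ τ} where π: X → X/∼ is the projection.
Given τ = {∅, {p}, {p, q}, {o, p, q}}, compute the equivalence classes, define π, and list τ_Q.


X/∼ = {[o=q], [p]}; |τ_Q| = 3.

Equivalence classes: [o=q], [p].
Quotient map π: X → X/∼ sends o ↦ [o=q], p ↦ [p], q ↦ [o=q].
For each subset V ⊆ X/∼, compute π^{-1}(V) ⊆ X and check whether π^{-1}(V) ∈ τ. V is open in τ_Q iff π^{-1}(V) ∈ τ.
  V = {}: π^{-1}(V) = ∅ ∈ τ ✓.
  V = {[o=q]}: π^{-1}(V) = {o, q} ∉ τ ✗.
  V = {[p]}: π^{-1}(V) = {p} ∈ τ ✓.
  V = {[o=q], [p]}: π^{-1}(V) = {o, p, q} ∈ τ ✓.
Open sets in the quotient: τ_Q = {{}, {[p]}, {[o=q], [p]}} (3 elements).


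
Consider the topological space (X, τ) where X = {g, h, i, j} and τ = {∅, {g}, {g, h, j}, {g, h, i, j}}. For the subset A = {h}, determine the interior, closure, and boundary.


int(A) = ∅, cl(A) = {h, i, j}, ∂A = {h, i, j}.

Closed sets in (X, τ) are complements of opens:
  closed(X, τ) = {∅, {i}, {h, i, j}, {g, h, i, j}}.
int(A) = ⋃ {U ∈ τ : U ⊆ A}. Opens contained in A: ∅.
Taking the union of these: int(A) = ∅.
cl(A) = ⋂ {C closed : A ⊆ C}. Closed sets containing A: {h, i, j}, {g, h, i, j}.
Intersecting these: cl(A) = {h, i, j}.
∂A = cl(A) ∖ int(A) = {h, i, j} ∖ ∅ = {h, i, j}.


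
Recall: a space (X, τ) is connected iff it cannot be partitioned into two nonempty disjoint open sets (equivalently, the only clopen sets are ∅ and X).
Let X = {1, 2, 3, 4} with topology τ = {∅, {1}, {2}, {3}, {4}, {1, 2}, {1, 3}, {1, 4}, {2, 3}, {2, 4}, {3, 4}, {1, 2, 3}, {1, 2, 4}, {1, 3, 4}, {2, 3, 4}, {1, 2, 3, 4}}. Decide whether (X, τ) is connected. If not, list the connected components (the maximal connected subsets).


(X, τ) is disconnected; components = [{1}, {2}, {3}, {4}].

Find clopen sets (U ∈ τ with X ∖ U ∈ τ):
  U = ∅, X ∖ U = {1, 2, 3, 4} — both open, so U is clopen.
  U = {1}, X ∖ U = {2, 3, 4} — both open, so U is clopen.
  U = {2}, X ∖ U = {1, 3, 4} — both open, so U is clopen.
  U = {3}, X ∖ U = {1, 2, 4} — both open, so U is clopen.
  U = {4}, X ∖ U = {1, 2, 3} — both open, so U is clopen.
  U = {1, 2}, X ∖ U = {3, 4} — both open, so U is clopen.
  U = {1, 3}, X ∖ U = {2, 4} — both open, so U is clopen.
  U = {1, 4}, X ∖ U = {2, 3} — both open, so U is clopen.
  U = {2, 3}, X ∖ U = {1, 4} — both open, so U is clopen.
  U = {2, 4}, X ∖ U = {1, 3} — both open, so U is clopen.
  U = {3, 4}, X ∖ U = {1, 2} — both open, so U is clopen.
  U = {1, 2, 3}, X ∖ U = {4} — both open, so U is clopen.
  U = {1, 2, 4}, X ∖ U = {3} — both open, so U is clopen.
  U = {1, 3, 4}, X ∖ U = {2} — both open, so U is clopen.
  U = {2, 3, 4}, X ∖ U = {1} — both open, so U is clopen.
  U = {1, 2, 3, 4}, X ∖ U = ∅ — both open, so U is clopen.
Nontrivial clopen(s) exist: e.g. {3, 4}. So (X, τ) is disconnected.
Compute connected components by grouping points that agree on all clopens:
  component: {1}
  component: {2}
  component: {3}
  component: {4}


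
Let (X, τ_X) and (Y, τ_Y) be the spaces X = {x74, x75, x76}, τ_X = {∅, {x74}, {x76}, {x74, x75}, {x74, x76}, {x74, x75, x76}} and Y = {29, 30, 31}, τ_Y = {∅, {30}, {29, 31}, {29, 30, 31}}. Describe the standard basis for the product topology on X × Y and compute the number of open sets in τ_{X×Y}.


Basis B = {∅ × ∅, {x74} × {30}, {x76} × {30}, {x74} × {29, 31}, {x74, x75} × {30}, {x74, x76} × {30}, {x76} × {29, 31}, {x74} × {29, 30, 31}, {x74, x75, x76} × {30}, {x76} × {29, 30, 31}, {x74, x75} × {29, 31}, {x74, x76} × {29, 31}, {x74, x75} × {29, 30, 31}, {x74, x76} × {29, 30, 31}, {x74, x75, x76} × {29, 31}, {x74, x75, x76} × {29, 30, 31}}; |τ_{X×Y}| = 36.

Enumerate products U × V with U ∈ τ_X, V ∈ τ_Y (deduplicated):
  ∅ × ∅ = {} (∅)
  {x74} × {30} = {(x74,30)}
  {x76} × {30} = {(x76,30)}
  {x74} × {29, 31} = {(x74,29), (x74,31)}
  {x74, x75} × {30} = {(x74,30), (x75,30)}
  {x74, x76} × {30} = {(x74,30), (x76,30)}
  {x76} × {29, 31} = {(x76,29), (x76,31)}
  {x74} × {29, 30, 31} = {(x74,29), (x74,30), (x74,31)}
  {x74, x75, x76} × {30} = {(x74,30), (x75,30), (x76,30)}
  {x76} × {29, 30, 31} = {(x76,29), (x76,30), (x76,31)}
  {x74, x75} × {29, 31} = {(x74,29), (x74,31), (x75,29), (x75,31)}
  {x74, x76} × {29, 31} = {(x74,29), (x74,31), (x76,29), (x76,31)}
  {x74, x75} × {29, 30, 31} = {(x74,29), (x74,30), (x74,31), (x75,29), (x75,30), (x75,31)}
  {x74, x76} × {29, 30, 31} = {(x74,29), (x74,30), (x74,31), (x76,29), (x76,30), (x76,31)}
  {x74, x75, x76} × {29, 31} = {(x74,29), (x74,31), (x75,29), (x75,31), (x76,29), (x76,31)}
  {x74, x75, x76} × {29, 30, 31} = {(x74,29), (x74,30), (x74,31), (x75,29), (x75,30), (x75,31), (x76,29), (x76,30), (x76,31)}
These 16 distinct sets form the basis B.
Close under arbitrary unions to get τ_{X×Y}; counting gives |τ_{X×Y}| = 36.


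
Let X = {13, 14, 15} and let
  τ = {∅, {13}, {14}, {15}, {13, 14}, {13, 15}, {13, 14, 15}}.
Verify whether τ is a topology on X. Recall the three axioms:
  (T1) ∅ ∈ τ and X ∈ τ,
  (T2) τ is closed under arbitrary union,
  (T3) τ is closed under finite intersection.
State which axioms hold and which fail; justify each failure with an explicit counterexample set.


τ is NOT a topology on X.

Axiom (T1): ∅ ∈ τ? Yes; X ∈ τ? Yes.
Axiom (T2/T3): check pairwise unions and intersections of members of τ.
Counterexample for (T2): {14} ∪ {15} = {14, 15} ∉ τ. Therefore τ is NOT a topology.
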